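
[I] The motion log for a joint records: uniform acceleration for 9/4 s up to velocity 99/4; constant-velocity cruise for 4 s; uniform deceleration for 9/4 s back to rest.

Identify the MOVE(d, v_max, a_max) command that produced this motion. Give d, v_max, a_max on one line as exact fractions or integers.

d=2475/16 v_max=99/4 a_max=11

a_max = (99/4)/(9/4) = 11
d_a = ½·99/4·9/4 = 891/32; d_c = 99/4·4 = 99
d = 2·891/32 + 99 = 2475/16
t_c = 4 > 0 so v_max = 99/4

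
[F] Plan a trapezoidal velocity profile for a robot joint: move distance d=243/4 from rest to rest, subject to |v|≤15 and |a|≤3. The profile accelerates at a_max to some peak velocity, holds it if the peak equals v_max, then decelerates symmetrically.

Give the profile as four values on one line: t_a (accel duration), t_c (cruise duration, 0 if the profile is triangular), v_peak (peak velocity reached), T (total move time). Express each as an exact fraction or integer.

t_a=9/2 t_c=0 v_peak=27/2 T=9

v_max²/a_max = 15²/3 = 75
243/4 < 75 → triangular
v_peak = √(243/4·3) = √(729/4) = 27/2
t_a = (27/2)/3 = 9/2; t_c = 0
T = 2·9/2 = 9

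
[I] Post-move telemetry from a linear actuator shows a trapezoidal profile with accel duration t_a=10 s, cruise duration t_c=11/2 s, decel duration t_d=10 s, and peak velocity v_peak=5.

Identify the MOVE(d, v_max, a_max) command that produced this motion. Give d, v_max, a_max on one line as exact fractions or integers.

d=155/2 v_max=5 a_max=1/2

a_max = 5/10 = 1/2
d_a = ½·5·10 = 25; d_c = 5·11/2 = 55/2
d = 2·25 + 55/2 = 155/2
t_c = 11/2 > 0 so v_max = 5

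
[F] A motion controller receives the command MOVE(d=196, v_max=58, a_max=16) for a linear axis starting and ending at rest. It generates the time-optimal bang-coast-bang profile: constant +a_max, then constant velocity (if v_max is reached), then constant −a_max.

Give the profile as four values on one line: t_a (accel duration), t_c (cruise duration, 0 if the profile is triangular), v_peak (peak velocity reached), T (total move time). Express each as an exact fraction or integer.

t_a=7/2 t_c=0 v_peak=56 T=7

(v_max)²/a_max = 58²/16 = 841/4
196 < 841/4 so t_c = 0
v_peak = √(196·16) = √3136 = 56
t_a = 56/16 = 7/2; t_c = 0
T = 2·7/2 = 7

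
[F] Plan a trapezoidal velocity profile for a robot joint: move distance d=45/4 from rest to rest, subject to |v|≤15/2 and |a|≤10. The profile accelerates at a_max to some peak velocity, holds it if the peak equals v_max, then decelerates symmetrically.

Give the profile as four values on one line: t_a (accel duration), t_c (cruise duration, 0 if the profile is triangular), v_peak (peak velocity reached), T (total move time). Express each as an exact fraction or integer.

(v_max)²/a_max = (15/2)²/10 = 45/8
45/4 ≥ 45/8 so v_max reached
t_a = (15/2)/10 = 3/4; v_peak = 15/2
d_cruise = 45/4 − 45/8 = 45/8; t_c = (45/8)/(15/2) = 3/4
T = 2·3/4 + 3/4 = 9/4

t_a=3/4 t_c=3/4 v_peak=15/2 T=9/4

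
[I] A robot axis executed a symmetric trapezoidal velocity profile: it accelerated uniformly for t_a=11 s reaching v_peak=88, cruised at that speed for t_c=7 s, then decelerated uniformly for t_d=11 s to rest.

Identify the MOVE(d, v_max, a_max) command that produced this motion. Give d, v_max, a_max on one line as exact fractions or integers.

d=1584 v_max=88 a_max=8

a_max = 88/11 = 8
d_a = ½·88·11 = 484; d_c = 88·7 = 616
d = 2·484 + 616 = 1584
t_c = 7 > 0 ⇒ limit active, v_max = 88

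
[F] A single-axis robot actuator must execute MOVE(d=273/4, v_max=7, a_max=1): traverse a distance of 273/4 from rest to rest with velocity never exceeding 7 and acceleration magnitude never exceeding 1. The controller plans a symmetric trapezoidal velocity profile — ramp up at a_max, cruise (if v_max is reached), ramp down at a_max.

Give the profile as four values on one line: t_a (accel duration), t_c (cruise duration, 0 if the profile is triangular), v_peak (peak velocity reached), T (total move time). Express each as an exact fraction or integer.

t_a=7 t_c=11/4 v_peak=7 T=67/4

vₘ²/aₘ = 7²/1 = 49
273/4 ≥ 49 ⇒ cruise phase
t_a = 7/1 = 7; v_peak = 7
d_cruise = 273/4 − 49 = 77/4; t_c = (77/4)/7 = 11/4
T = 2·7 + 11/4 = 67/4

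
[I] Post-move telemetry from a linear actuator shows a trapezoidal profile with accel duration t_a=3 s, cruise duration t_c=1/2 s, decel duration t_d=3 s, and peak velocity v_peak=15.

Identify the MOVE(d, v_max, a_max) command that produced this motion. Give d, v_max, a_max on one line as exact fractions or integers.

d=105/2 v_max=15 a_max=5

a_max = 15/3 = 5
d_a = ½·15·3 = 45/2; d_c = 15·1/2 = 15/2
d = 2·45/2 + 15/2 = 105/2
t_c = 1/2 > 0 ⇒ limit active, v_max = 15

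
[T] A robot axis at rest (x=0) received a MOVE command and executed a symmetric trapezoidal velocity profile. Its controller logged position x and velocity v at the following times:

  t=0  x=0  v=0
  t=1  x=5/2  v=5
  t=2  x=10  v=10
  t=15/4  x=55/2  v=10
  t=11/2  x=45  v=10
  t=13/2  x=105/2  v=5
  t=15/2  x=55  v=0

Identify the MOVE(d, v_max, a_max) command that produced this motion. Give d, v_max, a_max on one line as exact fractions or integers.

d=55 v_max=10 a_max=5

final state: t=15/2, x=55, v=0 → d = 55
a_max = (5−0)/(1−0) = 5
max v = 10 over t∈[2,11/2] → v_max = 10
check: 10·(2+7/2) = 55 ✓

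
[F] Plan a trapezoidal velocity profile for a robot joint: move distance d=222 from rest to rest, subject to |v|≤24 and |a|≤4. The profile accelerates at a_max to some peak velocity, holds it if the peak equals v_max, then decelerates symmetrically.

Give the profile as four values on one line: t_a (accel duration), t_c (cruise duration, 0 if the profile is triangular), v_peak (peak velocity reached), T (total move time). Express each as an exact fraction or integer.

t_a=6 t_c=13/4 v_peak=24 T=61/4

(v_max)²/a_max = 24²/4 = 144
222 ≥ 144 → trapezoidal
t_a = 24/4 = 6; v_peak = 24
d_cruise = 222 − 144 = 78; t_c = 78/24 = 13/4
T = 2·6 + 13/4 = 61/4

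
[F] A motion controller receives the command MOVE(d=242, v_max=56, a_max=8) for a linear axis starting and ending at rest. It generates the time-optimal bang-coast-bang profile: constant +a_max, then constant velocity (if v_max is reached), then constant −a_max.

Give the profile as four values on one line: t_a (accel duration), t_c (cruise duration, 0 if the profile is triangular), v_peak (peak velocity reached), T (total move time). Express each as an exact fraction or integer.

t_a=11/2 t_c=0 v_peak=44 T=11

vₘ²/aₘ = 56²/8 = 392
242 < 392 so t_c = 0
v_peak = √(242·8) = √1936 = 44
t_a = 44/8 = 11/2; t_c = 0
T = 2·11/2 = 11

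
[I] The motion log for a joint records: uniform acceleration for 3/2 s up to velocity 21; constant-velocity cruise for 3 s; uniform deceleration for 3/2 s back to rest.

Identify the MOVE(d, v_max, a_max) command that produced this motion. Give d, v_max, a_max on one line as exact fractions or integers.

a_max = 21/(3/2) = 14
d_a = ½·21·3/2 = 63/4; d_c = 21·3 = 63
d = 2·63/4 + 63 = 189/2
t_c = 3 > 0 → v_max = v_peak = 21

d=189/2 v_max=21 a_max=14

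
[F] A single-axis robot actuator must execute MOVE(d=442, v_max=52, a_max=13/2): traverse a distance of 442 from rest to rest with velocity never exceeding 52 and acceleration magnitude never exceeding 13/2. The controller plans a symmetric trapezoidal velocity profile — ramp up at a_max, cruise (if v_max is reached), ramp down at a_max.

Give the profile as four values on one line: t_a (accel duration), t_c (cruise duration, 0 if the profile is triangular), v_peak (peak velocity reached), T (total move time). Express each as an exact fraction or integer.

vₘ²/aₘ = 52²/(13/2) = 416
442 ≥ 416 → trapezoidal
t_a = 52/(13/2) = 8; v_peak = 52
d_cruise = 442 − 416 = 26; t_c = 26/52 = 1/2
T = 2·8 + 1/2 = 33/2

t_a=8 t_c=1/2 v_peak=52 T=33/2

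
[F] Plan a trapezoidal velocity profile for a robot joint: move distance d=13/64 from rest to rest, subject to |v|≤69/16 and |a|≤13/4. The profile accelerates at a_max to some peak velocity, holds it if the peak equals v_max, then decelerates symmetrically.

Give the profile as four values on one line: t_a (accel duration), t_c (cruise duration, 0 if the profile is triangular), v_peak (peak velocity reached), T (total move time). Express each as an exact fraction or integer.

v_max²/a_max = (69/16)²/(13/4) = 4761/832
13/64 < 4761/832 → triangular
v_peak = √(13/64·13/4) = √(169/256) = 13/16
t_a = (13/16)/(13/4) = 1/4; t_c = 0
T = 2·1/4 = 1/2

t_a=1/4 t_c=0 v_peak=13/16 T=1/2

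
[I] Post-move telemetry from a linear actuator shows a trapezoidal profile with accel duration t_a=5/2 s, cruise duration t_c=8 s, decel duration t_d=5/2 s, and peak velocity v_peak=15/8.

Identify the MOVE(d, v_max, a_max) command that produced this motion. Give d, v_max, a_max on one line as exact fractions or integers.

a_max = (15/8)/(5/2) = 3/4
d_a = ½·15/8·5/2 = 75/32; d_c = 15/8·8 = 15
d = 2·75/32 + 15 = 315/16
t_c = 8 > 0 → v_max = v_peak = 15/8

d=315/16 v_max=15/8 a_max=3/4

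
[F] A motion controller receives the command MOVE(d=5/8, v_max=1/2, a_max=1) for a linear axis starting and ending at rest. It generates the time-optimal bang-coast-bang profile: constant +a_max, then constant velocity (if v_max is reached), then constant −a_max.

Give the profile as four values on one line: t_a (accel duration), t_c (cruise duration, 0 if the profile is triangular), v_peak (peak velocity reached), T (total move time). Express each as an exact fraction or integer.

t_a=1/2 t_c=3/4 v_peak=1/2 T=7/4

(v_max)²/a_max = (1/2)²/1 = 1/4
5/8 ≥ 1/4 → trapezoidal
t_a = (1/2)/1 = 1/2; v_peak = 1/2
d_cruise = 5/8 − 1/4 = 3/8; t_c = (3/8)/(1/2) = 3/4
T = 2·1/2 + 3/4 = 7/4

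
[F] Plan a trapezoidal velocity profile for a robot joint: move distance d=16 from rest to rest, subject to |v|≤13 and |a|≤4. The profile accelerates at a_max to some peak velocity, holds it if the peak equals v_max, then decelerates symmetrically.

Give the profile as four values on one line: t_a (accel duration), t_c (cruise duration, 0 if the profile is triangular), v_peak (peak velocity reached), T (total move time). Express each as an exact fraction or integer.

v_max²/a_max = 13²/4 = 169/4
16 < 169/4 ⇒ no cruise
v_peak = √(16·4) = √64 = 8
t_a = 8/4 = 2; t_c = 0
T = 2·2 = 4

t_a=2 t_c=0 v_peak=8 T=4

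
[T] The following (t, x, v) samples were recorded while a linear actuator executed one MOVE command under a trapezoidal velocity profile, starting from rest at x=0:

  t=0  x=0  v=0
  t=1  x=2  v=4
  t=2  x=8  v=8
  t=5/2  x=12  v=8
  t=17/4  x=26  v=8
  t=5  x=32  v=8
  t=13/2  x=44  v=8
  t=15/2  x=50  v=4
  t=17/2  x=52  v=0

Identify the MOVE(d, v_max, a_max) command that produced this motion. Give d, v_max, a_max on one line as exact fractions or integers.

final state: t=17/2, x=52, v=0 → d = 52
a_max = (4−0)/(1−0) = 4
max v = 8 over t∈[2,13/2] → v_max = 8
check: 8·(2+9/2) = 52 ✓

d=52 v_max=8 a_max=4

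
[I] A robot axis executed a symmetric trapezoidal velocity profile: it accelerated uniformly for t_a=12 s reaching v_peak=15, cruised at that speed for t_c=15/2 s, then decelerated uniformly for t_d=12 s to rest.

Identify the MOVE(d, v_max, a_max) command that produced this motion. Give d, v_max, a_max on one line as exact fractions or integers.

a_max = 15/12 = 5/4
d_a = ½·15·12 = 90; d_c = 15·15/2 = 225/2
d = 2·90 + 225/2 = 585/2
t_c = 15/2 > 0 → v_max = v_peak = 15

d=585/2 v_max=15 a_max=5/4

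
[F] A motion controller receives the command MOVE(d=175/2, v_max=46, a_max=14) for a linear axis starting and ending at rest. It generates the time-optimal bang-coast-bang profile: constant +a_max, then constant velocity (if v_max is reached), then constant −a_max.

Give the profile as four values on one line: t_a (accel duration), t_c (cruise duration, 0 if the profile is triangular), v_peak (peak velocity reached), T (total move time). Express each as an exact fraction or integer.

t_a=5/2 t_c=0 v_peak=35 T=5

vₘ²/aₘ = 46²/14 = 1058/7
175/2 < 1058/7 so t_c = 0
v_peak = √(175/2·14) = √1225 = 35
t_a = 35/14 = 5/2; t_c = 0
T = 2·5/2 = 5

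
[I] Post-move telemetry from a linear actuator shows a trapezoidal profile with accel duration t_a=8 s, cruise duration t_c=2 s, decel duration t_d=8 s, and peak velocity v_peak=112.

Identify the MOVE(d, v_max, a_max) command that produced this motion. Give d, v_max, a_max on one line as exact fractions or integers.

d=1120 v_max=112 a_max=14

a_max = 112/8 = 14
d_a = ½·112·8 = 448; d_c = 112·2 = 224
d = 2·448 + 224 = 1120
t_c = 2 > 0 → v_max = v_peak = 112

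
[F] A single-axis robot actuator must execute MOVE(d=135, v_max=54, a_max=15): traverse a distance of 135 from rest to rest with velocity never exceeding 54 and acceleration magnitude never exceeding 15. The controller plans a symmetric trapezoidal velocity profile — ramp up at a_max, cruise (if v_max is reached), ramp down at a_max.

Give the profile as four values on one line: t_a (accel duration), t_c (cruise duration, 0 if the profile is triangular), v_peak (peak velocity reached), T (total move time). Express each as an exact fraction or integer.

vₘ²/aₘ = 54²/15 = 972/5
135 < 972/5 so t_c = 0
v_peak = √(135·15) = √2025 = 45
t_a = 45/15 = 3; t_c = 0
T = 2·3 = 6

t_a=3 t_c=0 v_peak=45 T=6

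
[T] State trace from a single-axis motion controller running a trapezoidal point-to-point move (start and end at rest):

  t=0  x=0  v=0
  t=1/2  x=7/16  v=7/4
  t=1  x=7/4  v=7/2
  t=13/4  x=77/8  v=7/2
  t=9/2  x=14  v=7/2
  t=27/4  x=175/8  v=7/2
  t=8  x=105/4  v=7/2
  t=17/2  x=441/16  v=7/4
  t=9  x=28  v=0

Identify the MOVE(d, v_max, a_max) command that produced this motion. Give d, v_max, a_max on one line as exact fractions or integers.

d=28 v_max=7/2 a_max=7/2

final state: t=9, x=28, v=0 → d = 28
a_max = (7/4−0)/(1/2−0) = 7/2
max v = 7/2 over t∈[1,8] → v_max = 7/2
check: 7/2·(1+7) = 28 ✓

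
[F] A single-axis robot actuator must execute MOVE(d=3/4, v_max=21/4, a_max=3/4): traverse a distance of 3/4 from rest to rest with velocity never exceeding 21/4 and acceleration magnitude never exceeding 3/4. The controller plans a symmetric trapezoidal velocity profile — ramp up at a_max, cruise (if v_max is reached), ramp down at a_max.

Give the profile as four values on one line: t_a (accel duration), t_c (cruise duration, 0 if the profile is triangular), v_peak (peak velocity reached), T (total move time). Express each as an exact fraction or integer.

t_a=1 t_c=0 v_peak=3/4 T=2

vₘ²/aₘ = (21/4)²/(3/4) = 147/4
3/4 < 147/4 so t_c = 0
v_peak = √(3/4·3/4) = √(9/16) = 3/4
t_a = (3/4)/(3/4) = 1; t_c = 0
T = 2·1 = 2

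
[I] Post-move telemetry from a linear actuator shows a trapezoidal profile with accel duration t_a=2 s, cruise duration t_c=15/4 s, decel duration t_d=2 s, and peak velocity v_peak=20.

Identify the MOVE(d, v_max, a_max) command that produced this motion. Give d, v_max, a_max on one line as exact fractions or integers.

d=115 v_max=20 a_max=10

a_max = 20/2 = 10
d_a = ½·20·2 = 20; d_c = 20·15/4 = 75
d = 2·20 + 75 = 115
t_c = 15/4 > 0 → v_max = v_peak = 20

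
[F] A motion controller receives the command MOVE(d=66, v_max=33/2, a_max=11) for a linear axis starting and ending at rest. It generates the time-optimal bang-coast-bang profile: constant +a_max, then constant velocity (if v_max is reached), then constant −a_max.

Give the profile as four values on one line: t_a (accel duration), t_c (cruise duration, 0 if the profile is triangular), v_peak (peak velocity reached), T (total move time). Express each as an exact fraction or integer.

t_a=3/2 t_c=5/2 v_peak=33/2 T=11/2

(v_max)²/a_max = (33/2)²/11 = 99/4
66 ≥ 99/4 → trapezoidal
t_a = (33/2)/11 = 3/2; v_peak = 33/2
d_cruise = 66 − 99/4 = 165/4; t_c = (165/4)/(33/2) = 5/2
T = 2·3/2 + 5/2 = 11/2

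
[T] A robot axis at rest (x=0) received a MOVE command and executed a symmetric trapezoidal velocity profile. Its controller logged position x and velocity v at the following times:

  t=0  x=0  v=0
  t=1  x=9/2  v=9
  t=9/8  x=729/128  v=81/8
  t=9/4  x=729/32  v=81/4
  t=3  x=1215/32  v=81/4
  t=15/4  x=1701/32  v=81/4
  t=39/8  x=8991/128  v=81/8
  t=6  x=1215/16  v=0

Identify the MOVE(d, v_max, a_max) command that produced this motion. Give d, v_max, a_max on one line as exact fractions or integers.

final state: t=6, x=1215/16, v=0 → d = 1215/16
a_max = (9−0)/(1−0) = 9
max v = 81/4 over t∈[9/4,15/4] → v_max = 81/4
check: 81/4·(9/4+3/2) = 1215/16 ✓

d=1215/16 v_max=81/4 a_max=9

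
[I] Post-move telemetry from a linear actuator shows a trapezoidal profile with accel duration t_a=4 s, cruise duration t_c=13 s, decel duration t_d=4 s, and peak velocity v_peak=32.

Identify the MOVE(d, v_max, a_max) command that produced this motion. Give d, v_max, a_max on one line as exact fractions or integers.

d=544 v_max=32 a_max=8

a_max = 32/4 = 8
d_a = ½·32·4 = 64; d_c = 32·13 = 416
d = 2·64 + 416 = 544
t_c = 13 > 0 ⇒ limit active, v_max = 32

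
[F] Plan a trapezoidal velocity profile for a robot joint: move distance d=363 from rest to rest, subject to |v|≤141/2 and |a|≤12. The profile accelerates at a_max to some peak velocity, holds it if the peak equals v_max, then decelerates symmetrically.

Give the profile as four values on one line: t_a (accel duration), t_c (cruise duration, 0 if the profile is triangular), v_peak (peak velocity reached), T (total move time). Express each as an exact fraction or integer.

t_a=11/2 t_c=0 v_peak=66 T=11

v_max²/a_max = (141/2)²/12 = 6627/16
363 < 6627/16 so t_c = 0
v_peak = √(363·12) = √4356 = 66
t_a = 66/12 = 11/2; t_c = 0
T = 2·11/2 = 11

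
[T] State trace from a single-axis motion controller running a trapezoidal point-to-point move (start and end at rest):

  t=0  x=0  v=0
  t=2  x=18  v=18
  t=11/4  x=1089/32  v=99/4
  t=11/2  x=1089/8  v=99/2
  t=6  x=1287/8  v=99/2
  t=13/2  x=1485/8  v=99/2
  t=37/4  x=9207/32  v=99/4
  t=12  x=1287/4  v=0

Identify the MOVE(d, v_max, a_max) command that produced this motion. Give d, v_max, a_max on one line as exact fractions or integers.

final state: t=12, x=1287/4, v=0 → d = 1287/4
a_max = (18−0)/(2−0) = 9
max v = 99/2 over t∈[11/2,13/2] → v_max = 99/2
check: 99/2·(11/2+1) = 1287/4 ✓

d=1287/4 v_max=99/2 a_max=9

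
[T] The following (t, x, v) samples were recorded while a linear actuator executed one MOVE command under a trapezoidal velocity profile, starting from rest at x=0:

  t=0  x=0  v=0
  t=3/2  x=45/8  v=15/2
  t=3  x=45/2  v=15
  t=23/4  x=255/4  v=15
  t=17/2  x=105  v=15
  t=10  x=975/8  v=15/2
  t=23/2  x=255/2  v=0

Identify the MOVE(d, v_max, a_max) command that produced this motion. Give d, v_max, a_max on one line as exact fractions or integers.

final state: t=23/2, x=255/2, v=0 → d = 255/2
a_max = (15/2−0)/(3/2−0) = 5
max v = 15 over t∈[3,17/2] → v_max = 15
check: 15·(3+11/2) = 255/2 ✓

d=255/2 v_max=15 a_max=5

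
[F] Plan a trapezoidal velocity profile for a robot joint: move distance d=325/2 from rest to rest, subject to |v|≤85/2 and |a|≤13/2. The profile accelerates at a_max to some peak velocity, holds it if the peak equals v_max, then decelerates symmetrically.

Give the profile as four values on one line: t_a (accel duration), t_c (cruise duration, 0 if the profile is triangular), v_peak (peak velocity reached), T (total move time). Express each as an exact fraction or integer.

vₘ²/aₘ = (85/2)²/(13/2) = 7225/26
325/2 < 7225/26 so t_c = 0
v_peak = √(325/2·13/2) = √(4225/4) = 65/2
t_a = (65/2)/(13/2) = 5; t_c = 0
T = 2·5 = 10

t_a=5 t_c=0 v_peak=65/2 T=10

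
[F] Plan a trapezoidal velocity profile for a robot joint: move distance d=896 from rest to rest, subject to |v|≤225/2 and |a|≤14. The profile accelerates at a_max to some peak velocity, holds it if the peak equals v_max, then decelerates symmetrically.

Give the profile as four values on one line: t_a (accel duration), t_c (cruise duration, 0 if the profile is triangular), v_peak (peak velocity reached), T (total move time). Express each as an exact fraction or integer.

(v_max)²/a_max = (225/2)²/14 = 50625/56
896 < 50625/56 → triangular
v_peak = √(896·14) = √12544 = 112
t_a = 112/14 = 8; t_c = 0
T = 2·8 = 16

t_a=8 t_c=0 v_peak=112 T=16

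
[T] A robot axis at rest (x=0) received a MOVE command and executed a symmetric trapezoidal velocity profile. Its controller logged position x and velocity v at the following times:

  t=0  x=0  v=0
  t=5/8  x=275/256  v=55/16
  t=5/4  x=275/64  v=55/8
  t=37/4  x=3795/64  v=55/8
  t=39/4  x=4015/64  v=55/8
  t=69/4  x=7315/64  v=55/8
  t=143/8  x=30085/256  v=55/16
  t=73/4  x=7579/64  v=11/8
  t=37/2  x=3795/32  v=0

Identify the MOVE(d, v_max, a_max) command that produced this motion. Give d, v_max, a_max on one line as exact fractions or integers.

d=3795/32 v_max=55/8 a_max=11/2

final state: t=37/2, x=3795/32, v=0 → d = 3795/32
a_max = (55/16−0)/(5/8−0) = 11/2
max v = 55/8 over t∈[5/4,69/4] → v_max = 55/8
check: 55/8·(5/4+16) = 3795/32 ✓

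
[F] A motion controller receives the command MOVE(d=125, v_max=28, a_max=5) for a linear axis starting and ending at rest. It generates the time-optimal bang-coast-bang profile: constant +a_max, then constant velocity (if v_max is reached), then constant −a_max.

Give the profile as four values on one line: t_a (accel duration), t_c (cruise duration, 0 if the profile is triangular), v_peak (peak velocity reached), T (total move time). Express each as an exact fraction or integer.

t_a=5 t_c=0 v_peak=25 T=10

(v_max)²/a_max = 28²/5 = 784/5
125 < 784/5 so t_c = 0
v_peak = √(125·5) = √625 = 25
t_a = 25/5 = 5; t_c = 0
T = 2·5 = 10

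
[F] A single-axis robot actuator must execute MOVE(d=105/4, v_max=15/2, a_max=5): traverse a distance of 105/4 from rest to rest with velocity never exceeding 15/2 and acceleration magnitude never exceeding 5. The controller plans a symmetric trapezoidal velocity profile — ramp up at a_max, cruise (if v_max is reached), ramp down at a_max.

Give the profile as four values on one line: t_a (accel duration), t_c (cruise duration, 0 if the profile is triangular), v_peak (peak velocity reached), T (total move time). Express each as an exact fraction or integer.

t_a=3/2 t_c=2 v_peak=15/2 T=5

v_max²/a_max = (15/2)²/5 = 45/4
105/4 ≥ 45/4 so v_max reached
t_a = (15/2)/5 = 3/2; v_peak = 15/2
d_cruise = 105/4 − 45/4 = 15; t_c = 15/(15/2) = 2
T = 2·3/2 + 2 = 5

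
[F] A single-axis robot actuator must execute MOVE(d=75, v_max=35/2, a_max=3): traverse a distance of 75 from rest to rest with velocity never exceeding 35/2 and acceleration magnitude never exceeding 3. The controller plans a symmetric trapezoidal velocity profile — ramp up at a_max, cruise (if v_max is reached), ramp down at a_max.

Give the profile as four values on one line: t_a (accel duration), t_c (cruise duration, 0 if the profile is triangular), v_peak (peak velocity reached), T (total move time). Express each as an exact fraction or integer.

vₘ²/aₘ = (35/2)²/3 = 1225/12
75 < 1225/12 → triangular
v_peak = √(75·3) = √225 = 15
t_a = 15/3 = 5; t_c = 0
T = 2·5 = 10

t_a=5 t_c=0 v_peak=15 T=10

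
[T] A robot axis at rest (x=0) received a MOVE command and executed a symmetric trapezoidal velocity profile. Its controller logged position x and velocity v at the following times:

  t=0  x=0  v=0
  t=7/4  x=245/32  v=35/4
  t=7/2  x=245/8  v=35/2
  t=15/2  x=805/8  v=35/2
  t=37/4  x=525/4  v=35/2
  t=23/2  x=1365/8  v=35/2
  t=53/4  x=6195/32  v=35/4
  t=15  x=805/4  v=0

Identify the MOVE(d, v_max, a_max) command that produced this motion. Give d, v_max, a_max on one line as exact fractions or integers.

final state: t=15, x=805/4, v=0 → d = 805/4
a_max = (35/4−0)/(7/4−0) = 5
max v = 35/2 over t∈[7/2,23/2] → v_max = 35/2
check: 35/2·(7/2+8) = 805/4 ✓

d=805/4 v_max=35/2 a_max=5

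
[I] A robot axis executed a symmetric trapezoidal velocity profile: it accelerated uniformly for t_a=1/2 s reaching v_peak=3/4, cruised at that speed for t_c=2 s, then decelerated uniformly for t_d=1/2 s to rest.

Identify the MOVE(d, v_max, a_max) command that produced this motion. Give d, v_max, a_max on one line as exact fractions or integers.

a_max = (3/4)/(1/2) = 3/2
d_a = ½·3/4·1/2 = 3/16; d_c = 3/4·2 = 3/2
d = 2·3/16 + 3/2 = 15/8
t_c = 2 > 0 so v_max = 3/4

d=15/8 v_max=3/4 a_max=3/2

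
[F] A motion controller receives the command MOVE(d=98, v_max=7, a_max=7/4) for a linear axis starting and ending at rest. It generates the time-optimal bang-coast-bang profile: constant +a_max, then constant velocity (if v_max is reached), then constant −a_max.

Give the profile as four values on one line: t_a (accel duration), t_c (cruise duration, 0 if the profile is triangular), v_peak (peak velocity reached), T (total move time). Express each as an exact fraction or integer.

t_a=4 t_c=10 v_peak=7 T=18

(v_max)²/a_max = 7²/(7/4) = 28
98 ≥ 28 so v_max reached
t_a = 7/(7/4) = 4; v_peak = 7
d_cruise = 98 − 28 = 70; t_c = 70/7 = 10
T = 2·4 + 10 = 18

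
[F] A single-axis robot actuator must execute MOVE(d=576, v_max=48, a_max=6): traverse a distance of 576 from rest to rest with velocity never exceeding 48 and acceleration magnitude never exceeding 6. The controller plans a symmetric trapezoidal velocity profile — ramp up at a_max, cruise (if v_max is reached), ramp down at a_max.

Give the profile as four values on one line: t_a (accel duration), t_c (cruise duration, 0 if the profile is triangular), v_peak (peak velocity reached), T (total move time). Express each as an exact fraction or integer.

vₘ²/aₘ = 48²/6 = 384
576 ≥ 384 so v_max reached
t_a = 48/6 = 8; v_peak = 48
d_cruise = 576 − 384 = 192; t_c = 192/48 = 4
T = 2·8 + 4 = 20

t_a=8 t_c=4 v_peak=48 T=20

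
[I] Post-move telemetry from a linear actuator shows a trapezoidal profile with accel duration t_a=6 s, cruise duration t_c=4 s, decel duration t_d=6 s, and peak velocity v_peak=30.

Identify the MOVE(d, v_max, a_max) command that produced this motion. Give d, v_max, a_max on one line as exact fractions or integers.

a_max = 30/6 = 5
d_a = ½·30·6 = 90; d_c = 30·4 = 120
d = 2·90 + 120 = 300
t_c = 4 > 0 so v_max = 30

d=300 v_max=30 a_max=5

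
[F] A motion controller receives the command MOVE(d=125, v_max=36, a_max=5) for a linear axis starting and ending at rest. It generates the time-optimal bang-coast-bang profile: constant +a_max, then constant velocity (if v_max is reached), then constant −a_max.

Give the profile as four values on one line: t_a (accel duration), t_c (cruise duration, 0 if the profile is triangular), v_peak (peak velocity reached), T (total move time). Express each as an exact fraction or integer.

v_max²/a_max = 36²/5 = 1296/5
125 < 1296/5 → triangular
v_peak = √(125·5) = √625 = 25
t_a = 25/5 = 5; t_c = 0
T = 2·5 = 10

t_a=5 t_c=0 v_peak=25 T=10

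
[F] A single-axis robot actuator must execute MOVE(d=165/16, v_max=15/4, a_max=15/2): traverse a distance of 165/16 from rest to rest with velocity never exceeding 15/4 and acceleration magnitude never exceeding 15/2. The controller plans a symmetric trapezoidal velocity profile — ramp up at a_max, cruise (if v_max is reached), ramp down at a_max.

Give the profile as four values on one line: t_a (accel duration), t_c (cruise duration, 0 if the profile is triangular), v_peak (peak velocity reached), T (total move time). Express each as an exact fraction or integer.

vₘ²/aₘ = (15/4)²/(15/2) = 15/8
165/16 ≥ 15/8 so v_max reached
t_a = (15/4)/(15/2) = 1/2; v_peak = 15/4
d_cruise = 165/16 − 15/8 = 135/16; t_c = (135/16)/(15/4) = 9/4
T = 2·1/2 + 9/4 = 13/4

t_a=1/2 t_c=9/4 v_peak=15/4 T=13/4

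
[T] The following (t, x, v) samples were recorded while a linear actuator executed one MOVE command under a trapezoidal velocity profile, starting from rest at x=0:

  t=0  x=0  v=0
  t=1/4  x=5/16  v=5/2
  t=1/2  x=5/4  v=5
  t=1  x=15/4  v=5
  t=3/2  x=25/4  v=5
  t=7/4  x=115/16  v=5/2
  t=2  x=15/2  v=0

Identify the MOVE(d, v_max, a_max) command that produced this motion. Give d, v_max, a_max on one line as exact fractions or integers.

final state: t=2, x=15/2, v=0 → d = 15/2
a_max = (5/2−0)/(1/4−0) = 10
max v = 5 over t∈[1/2,3/2] → v_max = 5
check: 5·(1/2+1) = 15/2 ✓

d=15/2 v_max=5 a_max=10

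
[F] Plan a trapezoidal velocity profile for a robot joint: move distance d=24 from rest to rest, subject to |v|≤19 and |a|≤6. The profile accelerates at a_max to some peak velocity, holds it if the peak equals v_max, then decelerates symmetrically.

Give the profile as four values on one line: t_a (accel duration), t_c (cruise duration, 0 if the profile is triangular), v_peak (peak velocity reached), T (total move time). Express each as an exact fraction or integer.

t_a=2 t_c=0 v_peak=12 T=4

v_max²/a_max = 19²/6 = 361/6
24 < 361/6 ⇒ no cruise
v_peak = √(24·6) = √144 = 12
t_a = 12/6 = 2; t_c = 0
T = 2·2 = 4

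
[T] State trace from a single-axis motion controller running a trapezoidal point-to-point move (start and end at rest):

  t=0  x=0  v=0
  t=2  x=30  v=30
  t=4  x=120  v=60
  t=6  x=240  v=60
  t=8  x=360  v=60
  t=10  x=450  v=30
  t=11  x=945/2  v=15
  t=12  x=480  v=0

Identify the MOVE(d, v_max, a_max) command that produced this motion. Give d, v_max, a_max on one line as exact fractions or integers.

final state: t=12, x=480, v=0 → d = 480
a_max = (30−0)/(2−0) = 15
max v = 60 over t∈[4,8] → v_max = 60
check: 60·(4+4) = 480 ✓

d=480 v_max=60 a_max=15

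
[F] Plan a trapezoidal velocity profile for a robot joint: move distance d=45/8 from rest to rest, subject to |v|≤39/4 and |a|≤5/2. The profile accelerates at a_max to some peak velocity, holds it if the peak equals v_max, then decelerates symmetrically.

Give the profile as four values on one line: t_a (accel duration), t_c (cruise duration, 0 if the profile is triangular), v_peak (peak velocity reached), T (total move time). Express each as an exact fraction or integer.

(v_max)²/a_max = (39/4)²/(5/2) = 1521/40
45/8 < 1521/40 → triangular
v_peak = √(45/8·5/2) = √(225/16) = 15/4
t_a = (15/4)/(5/2) = 3/2; t_c = 0
T = 2·3/2 = 3

t_a=3/2 t_c=0 v_peak=15/4 T=3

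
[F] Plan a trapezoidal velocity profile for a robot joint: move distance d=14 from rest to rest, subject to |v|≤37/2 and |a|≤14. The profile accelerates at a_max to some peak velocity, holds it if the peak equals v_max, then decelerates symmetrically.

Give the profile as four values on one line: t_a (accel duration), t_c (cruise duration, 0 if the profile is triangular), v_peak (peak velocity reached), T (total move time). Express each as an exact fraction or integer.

(v_max)²/a_max = (37/2)²/14 = 1369/56
14 < 1369/56 ⇒ no cruise
v_peak = √(14·14) = √196 = 14
t_a = 14/14 = 1; t_c = 0
T = 2·1 = 2

t_a=1 t_c=0 v_peak=14 T=2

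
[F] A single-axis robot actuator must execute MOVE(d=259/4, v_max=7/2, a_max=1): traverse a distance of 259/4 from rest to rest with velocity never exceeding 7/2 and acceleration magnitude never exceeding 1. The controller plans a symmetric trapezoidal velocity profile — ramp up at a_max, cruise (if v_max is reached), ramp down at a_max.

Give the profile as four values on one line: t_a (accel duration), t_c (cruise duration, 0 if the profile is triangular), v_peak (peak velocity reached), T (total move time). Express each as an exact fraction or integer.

t_a=7/2 t_c=15 v_peak=7/2 T=22

v_max²/a_max = (7/2)²/1 = 49/4
259/4 ≥ 49/4 ⇒ cruise phase
t_a = (7/2)/1 = 7/2; v_peak = 7/2
d_cruise = 259/4 − 49/4 = 105/2; t_c = (105/2)/(7/2) = 15
T = 2·7/2 + 15 = 22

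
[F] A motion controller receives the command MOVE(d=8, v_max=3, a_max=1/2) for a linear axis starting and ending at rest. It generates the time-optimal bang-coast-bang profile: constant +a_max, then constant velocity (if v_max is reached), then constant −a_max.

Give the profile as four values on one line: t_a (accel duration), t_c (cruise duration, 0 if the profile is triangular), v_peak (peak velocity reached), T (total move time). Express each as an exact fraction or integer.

t_a=4 t_c=0 v_peak=2 T=8

vₘ²/aₘ = 3²/(1/2) = 18
8 < 18 so t_c = 0
v_peak = √(8·1/2) = √4 = 2
t_a = 2/(1/2) = 4; t_c = 0
T = 2·4 = 8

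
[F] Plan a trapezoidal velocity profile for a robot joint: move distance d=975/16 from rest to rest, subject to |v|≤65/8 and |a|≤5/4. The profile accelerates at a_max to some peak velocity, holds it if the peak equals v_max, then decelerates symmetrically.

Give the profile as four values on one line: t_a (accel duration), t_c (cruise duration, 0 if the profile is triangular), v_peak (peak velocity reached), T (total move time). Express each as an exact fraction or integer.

t_a=13/2 t_c=1 v_peak=65/8 T=14

vₘ²/aₘ = (65/8)²/(5/4) = 845/16
975/16 ≥ 845/16 → trapezoidal
t_a = (65/8)/(5/4) = 13/2; v_peak = 65/8
d_cruise = 975/16 − 845/16 = 65/8; t_c = (65/8)/(65/8) = 1
T = 2·13/2 + 1 = 14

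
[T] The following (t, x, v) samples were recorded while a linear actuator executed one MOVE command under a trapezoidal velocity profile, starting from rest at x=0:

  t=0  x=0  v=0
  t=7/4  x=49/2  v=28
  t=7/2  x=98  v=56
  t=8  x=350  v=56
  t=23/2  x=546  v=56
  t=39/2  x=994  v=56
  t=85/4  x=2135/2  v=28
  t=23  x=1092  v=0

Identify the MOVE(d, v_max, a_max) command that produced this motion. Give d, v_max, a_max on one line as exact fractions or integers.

d=1092 v_max=56 a_max=16

final state: t=23, x=1092, v=0 → d = 1092
a_max = (28−0)/(7/4−0) = 16
max v = 56 over t∈[7/2,39/2] → v_max = 56
check: 56·(7/2+16) = 1092 ✓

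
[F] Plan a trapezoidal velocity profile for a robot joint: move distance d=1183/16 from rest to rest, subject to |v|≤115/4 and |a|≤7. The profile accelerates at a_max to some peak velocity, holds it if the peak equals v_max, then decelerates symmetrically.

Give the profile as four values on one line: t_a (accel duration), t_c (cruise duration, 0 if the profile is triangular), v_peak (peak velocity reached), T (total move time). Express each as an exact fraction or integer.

v_max²/a_max = (115/4)²/7 = 13225/112
1183/16 < 13225/112 ⇒ no cruise
v_peak = √(1183/16·7) = √(8281/16) = 91/4
t_a = (91/4)/7 = 13/4; t_c = 0
T = 2·13/4 = 13/2

t_a=13/4 t_c=0 v_peak=91/4 T=13/2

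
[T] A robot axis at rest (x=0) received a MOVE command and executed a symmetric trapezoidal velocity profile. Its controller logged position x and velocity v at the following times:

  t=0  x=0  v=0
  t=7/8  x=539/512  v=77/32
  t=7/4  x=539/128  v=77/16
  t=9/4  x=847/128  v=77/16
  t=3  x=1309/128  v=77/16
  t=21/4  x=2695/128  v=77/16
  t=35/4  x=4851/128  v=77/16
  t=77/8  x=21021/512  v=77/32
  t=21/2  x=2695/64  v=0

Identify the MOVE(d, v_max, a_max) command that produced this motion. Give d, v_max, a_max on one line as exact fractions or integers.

final state: t=21/2, x=2695/64, v=0 → d = 2695/64
a_max = (77/32−0)/(7/8−0) = 11/4
max v = 77/16 over t∈[7/4,35/4] → v_max = 77/16
check: 77/16·(7/4+7) = 2695/64 ✓

d=2695/64 v_max=77/16 a_max=11/4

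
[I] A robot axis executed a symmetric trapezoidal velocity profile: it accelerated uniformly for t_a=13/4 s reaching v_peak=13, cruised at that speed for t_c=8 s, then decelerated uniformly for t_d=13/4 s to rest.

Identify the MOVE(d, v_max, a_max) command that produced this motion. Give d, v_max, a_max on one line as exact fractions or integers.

d=585/4 v_max=13 a_max=4

a_max = 13/(13/4) = 4
d_a = ½·13·13/4 = 169/8; d_c = 13·8 = 104
d = 2·169/8 + 104 = 585/4
t_c = 8 > 0 ⇒ limit active, v_max = 13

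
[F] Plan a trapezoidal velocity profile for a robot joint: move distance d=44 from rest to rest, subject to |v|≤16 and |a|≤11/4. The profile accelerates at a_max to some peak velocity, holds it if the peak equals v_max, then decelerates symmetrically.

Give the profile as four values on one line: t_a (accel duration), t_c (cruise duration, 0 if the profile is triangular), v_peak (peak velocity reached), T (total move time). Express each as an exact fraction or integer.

t_a=4 t_c=0 v_peak=11 T=8

(v_max)²/a_max = 16²/(11/4) = 1024/11
44 < 1024/11 so t_c = 0
v_peak = √(44·11/4) = √121 = 11
t_a = 11/(11/4) = 4; t_c = 0
T = 2·4 = 8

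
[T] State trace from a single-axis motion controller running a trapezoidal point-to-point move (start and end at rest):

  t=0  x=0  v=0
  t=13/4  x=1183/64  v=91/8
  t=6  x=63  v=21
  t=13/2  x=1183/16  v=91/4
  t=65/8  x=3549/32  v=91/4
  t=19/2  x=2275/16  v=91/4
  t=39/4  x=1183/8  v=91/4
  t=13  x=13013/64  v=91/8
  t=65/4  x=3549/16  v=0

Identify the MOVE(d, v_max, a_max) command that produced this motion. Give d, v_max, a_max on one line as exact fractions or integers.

final state: t=65/4, x=3549/16, v=0 → d = 3549/16
a_max = (91/8−0)/(13/4−0) = 7/2
max v = 91/4 over t∈[13/2,39/4] → v_max = 91/4
check: 91/4·(13/2+13/4) = 3549/16 ✓

d=3549/16 v_max=91/4 a_max=7/2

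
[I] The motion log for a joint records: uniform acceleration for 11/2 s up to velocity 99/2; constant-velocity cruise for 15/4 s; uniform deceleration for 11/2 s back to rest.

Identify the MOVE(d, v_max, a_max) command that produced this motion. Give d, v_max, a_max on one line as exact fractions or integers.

d=3663/8 v_max=99/2 a_max=9

a_max = (99/2)/(11/2) = 9
d_a = ½·99/2·11/2 = 1089/8; d_c = 99/2·15/4 = 1485/8
d = 2·1089/8 + 1485/8 = 3663/8
t_c = 15/4 > 0 so v_max = 99/2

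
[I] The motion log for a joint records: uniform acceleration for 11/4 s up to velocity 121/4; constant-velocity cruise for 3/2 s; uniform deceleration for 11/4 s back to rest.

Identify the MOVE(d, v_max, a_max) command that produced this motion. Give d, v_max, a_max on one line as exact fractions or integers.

a_max = (121/4)/(11/4) = 11
d_a = ½·121/4·11/4 = 1331/32; d_c = 121/4·3/2 = 363/8
d = 2·1331/32 + 363/8 = 2057/16
t_c = 3/2 > 0 so v_max = 121/4

d=2057/16 v_max=121/4 a_max=11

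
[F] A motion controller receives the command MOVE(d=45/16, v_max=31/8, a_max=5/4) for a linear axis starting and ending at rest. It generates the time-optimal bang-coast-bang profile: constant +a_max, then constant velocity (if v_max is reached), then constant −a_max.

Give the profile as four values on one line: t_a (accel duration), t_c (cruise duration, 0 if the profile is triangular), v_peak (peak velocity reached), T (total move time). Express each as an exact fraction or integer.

vₘ²/aₘ = (31/8)²/(5/4) = 961/80
45/16 < 961/80 so t_c = 0
v_peak = √(45/16·5/4) = √(225/64) = 15/8
t_a = (15/8)/(5/4) = 3/2; t_c = 0
T = 2·3/2 = 3

t_a=3/2 t_c=0 v_peak=15/8 T=3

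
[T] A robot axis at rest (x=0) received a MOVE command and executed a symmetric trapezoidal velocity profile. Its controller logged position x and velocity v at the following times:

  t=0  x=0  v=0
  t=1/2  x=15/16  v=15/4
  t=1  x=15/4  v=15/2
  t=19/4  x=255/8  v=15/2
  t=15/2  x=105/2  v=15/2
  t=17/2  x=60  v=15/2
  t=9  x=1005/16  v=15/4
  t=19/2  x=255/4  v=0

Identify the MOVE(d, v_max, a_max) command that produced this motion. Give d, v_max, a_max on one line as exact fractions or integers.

final state: t=19/2, x=255/4, v=0 → d = 255/4
a_max = (15/4−0)/(1/2−0) = 15/2
max v = 15/2 over t∈[1,17/2] → v_max = 15/2
check: 15/2·(1+15/2) = 255/4 ✓

d=255/4 v_max=15/2 a_max=15/2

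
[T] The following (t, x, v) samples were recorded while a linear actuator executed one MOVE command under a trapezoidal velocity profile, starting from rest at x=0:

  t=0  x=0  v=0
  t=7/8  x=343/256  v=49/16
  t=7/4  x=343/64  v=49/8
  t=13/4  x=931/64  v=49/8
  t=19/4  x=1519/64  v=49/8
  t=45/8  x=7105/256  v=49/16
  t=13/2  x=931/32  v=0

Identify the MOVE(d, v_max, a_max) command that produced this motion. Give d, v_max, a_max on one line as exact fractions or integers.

final state: t=13/2, x=931/32, v=0 → d = 931/32
a_max = (49/16−0)/(7/8−0) = 7/2
max v = 49/8 over t∈[7/4,19/4] → v_max = 49/8
check: 49/8·(7/4+3) = 931/32 ✓

d=931/32 v_max=49/8 a_max=7/2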